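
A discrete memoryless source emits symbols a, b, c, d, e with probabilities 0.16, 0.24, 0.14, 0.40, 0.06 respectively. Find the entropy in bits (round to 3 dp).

H = −Σ pᵢ log₂ pᵢ.
−0.16·log₂(0.16) = 0.4230
−0.24·log₂(0.24) = 0.4941
−0.14·log₂(0.14) = 0.3971
−0.40·log₂(0.40) = 0.5288
−0.06·log₂(0.06) = 0.2435
Sum ≈ 2.0866 → 2.087 bits.

2.087 bits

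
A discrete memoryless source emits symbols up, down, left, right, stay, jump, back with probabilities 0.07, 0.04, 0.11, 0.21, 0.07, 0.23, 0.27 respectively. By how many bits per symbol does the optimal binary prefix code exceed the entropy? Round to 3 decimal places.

0.036 bits

Entropy H = −Σ p log₂ p ≈ 2.5437 bits.
Huffman merges: 1/25+7/100→11/100; 7/100+11/100→9/50; 11/100+9/50→29/100; 21/100+23/100→11/25; 27/100+29/100→14/25; 11/25+14/25→1. L = 129/50 ≈ 2.5800.
L − H = 2.5800 − 2.5437 = 0.036 bits.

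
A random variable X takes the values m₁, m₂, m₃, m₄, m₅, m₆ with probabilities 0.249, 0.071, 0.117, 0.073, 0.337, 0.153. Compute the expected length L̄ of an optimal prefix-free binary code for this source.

Repeatedly combine the two least-probable nodes; the expected code length is the sum of the merged weights.
merge 71/1000 + 73/1000 → 18/125
merge 117/1000 + 18/125 → 261/1000
merge 153/1000 + 249/1000 → 201/500
merge 261/1000 + 337/1000 → 299/500
merge 201/500 + 299/500 → 1
L = 18/125 + 261/1000 + 201/500 + 299/500 + 1 = 481/200 = 2.405 bits/symbol.

2.405 bits/symbol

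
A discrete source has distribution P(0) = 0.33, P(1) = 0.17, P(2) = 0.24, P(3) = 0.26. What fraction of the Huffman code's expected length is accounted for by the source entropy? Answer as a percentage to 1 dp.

Entropy H = −Σ p log₂ p ≈ 1.9618 bits.
Huffman merges: 17/100+6/25→41/100; 13/50+33/100→59/100; 41/100+59/100→1. L = 2 ≈ 2.0000.
Efficiency = H/L = 1.9618/2.0000 = 98.1%.

98.1%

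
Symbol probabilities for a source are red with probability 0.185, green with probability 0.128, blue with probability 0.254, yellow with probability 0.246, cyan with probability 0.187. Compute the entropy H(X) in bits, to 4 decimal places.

2.2822 bits

H = −Σ pᵢ log₂ pᵢ.
−0.185·log₂(0.185) = 0.4504
−0.128·log₂(0.128) = 0.3796
−0.254·log₂(0.254) = 0.5022
−0.246·log₂(0.246) = 0.4977
−0.187·log₂(0.187) = 0.4523
Sum ≈ 2.2822 → 2.2822 bits.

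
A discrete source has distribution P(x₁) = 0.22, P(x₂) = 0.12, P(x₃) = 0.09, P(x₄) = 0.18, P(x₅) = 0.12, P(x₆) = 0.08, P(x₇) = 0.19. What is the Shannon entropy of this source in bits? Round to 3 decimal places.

H = −Σ pᵢ log₂ pᵢ.
−0.22·log₂(0.22) = 0.4806
−0.12·log₂(0.12) = 0.3671
−0.09·log₂(0.09) = 0.3127
−0.18·log₂(0.18) = 0.4453
−0.12·log₂(0.12) = 0.3671
−0.08·log₂(0.08) = 0.2915
−0.19·log₂(0.19) = 0.4552
Sum ≈ 2.7194 → 2.719 bits.

2.719 bits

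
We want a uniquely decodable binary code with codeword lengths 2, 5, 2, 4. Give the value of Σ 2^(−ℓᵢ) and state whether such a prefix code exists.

0.59375; yes

With common denominator 2^5 = 32: Σ 2^(−ℓᵢ) = 8/32 + 1/32 + 8/32 + 2/32 = 19/32 = 0.59375.
Kraft's inequality requires Σ ≤ 1; here Σ = 0.59375 ≤ 1, so such a prefix code exists.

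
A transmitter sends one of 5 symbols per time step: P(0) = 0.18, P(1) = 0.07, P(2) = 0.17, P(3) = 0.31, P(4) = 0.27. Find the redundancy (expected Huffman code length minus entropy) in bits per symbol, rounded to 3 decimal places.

0.058 bits

Entropy H = −Σ p log₂ p ≈ 2.1823 bits.
Huffman merges: 7/100+17/100→6/25; 9/50+6/25→21/50; 27/100+31/100→29/50; 21/50+29/50→1. L = 56/25 ≈ 2.2400.
L − H = 2.2400 − 2.1823 = 0.058 bits.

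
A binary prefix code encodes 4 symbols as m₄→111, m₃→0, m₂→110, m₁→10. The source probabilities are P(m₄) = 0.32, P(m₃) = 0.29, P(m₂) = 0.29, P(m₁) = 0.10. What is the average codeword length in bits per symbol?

L̄ = Σ pᵢ·ℓᵢ = 0.32·3 + 0.29·1 + 0.29·3 + 0.10·2 = 2.32 bits/symbol.

2.32 bits/symbol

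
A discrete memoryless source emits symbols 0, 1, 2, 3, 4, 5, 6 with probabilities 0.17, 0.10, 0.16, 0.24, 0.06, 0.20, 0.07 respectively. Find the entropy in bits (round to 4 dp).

H = −Σ pᵢ log₂ pᵢ.
−0.17·log₂(0.17) = 0.4346
−0.10·log₂(0.10) = 0.3322
−0.16·log₂(0.16) = 0.4230
−0.24·log₂(0.24) = 0.4941
−0.06·log₂(0.06) = 0.2435
−0.20·log₂(0.20) = 0.4644
−0.07·log₂(0.07) = 0.2686
Sum ≈ 2.6604 → 2.6604 bits.

2.6604 bits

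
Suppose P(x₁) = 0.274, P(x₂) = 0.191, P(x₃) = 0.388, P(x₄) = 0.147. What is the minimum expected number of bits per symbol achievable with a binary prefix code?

Repeatedly combine the two least-probable nodes; the expected code length is the sum of the merged weights.
merge 147/1000 + 191/1000 → 169/500
merge 137/500 + 169/500 → 153/250
merge 97/250 + 153/250 → 1
L = 169/500 + 153/250 + 1 = 39/20 = 1.95 bits/symbol.

1.95 bits/symbol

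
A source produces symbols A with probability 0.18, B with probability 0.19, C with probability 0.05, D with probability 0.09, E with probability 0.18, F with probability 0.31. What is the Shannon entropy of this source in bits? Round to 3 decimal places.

2.398 bits

H = −Σ pᵢ log₂ pᵢ.
−0.18·log₂(0.18) = 0.4453
−0.19·log₂(0.19) = 0.4552
−0.05·log₂(0.05) = 0.2161
−0.09·log₂(0.09) = 0.3127
−0.18·log₂(0.18) = 0.4453
−0.31·log₂(0.31) = 0.5238
Sum ≈ 2.3984 → 2.398 bits.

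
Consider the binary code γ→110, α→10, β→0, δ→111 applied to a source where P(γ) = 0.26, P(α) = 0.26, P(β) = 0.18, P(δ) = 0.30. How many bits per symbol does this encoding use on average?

2.38 bits/symbol

L̄ = Σ pᵢ·ℓᵢ = 0.26·3 + 0.26·2 + 0.18·1 + 0.30·3 = 2.38 bits/symbol.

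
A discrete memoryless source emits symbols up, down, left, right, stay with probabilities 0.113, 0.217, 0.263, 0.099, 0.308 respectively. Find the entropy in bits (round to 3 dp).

H = −Σ pᵢ log₂ pᵢ.
−0.113·log₂(0.113) = 0.3555
−0.217·log₂(0.217) = 0.4783
−0.263·log₂(0.263) = 0.5068
−0.099·log₂(0.099) = 0.3303
−0.308·log₂(0.308) = 0.5233
Sum ≈ 2.1941 → 2.194 bits.

2.194 bits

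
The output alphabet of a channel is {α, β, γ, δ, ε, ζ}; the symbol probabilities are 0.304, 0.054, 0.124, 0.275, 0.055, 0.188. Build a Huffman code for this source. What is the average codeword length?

2.342 bits/symbol

Repeatedly combine the two least-probable nodes; the expected code length is the sum of the merged weights.
merge 27/500 + 11/200 → 109/1000
merge 109/1000 + 31/250 → 233/1000
merge 47/250 + 233/1000 → 421/1000
merge 11/40 + 38/125 → 579/1000
merge 421/1000 + 579/1000 → 1
L = 109/1000 + 233/1000 + 421/1000 + 579/1000 + 1 = 1171/500 = 2.342 bits/symbol.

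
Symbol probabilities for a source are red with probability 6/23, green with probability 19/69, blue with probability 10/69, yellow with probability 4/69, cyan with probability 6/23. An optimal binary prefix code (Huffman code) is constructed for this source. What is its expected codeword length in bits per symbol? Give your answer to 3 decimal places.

Repeatedly combine the two least-probable nodes; the expected code length is the sum of the merged weights.
merge 4/69 + 10/69 → 14/69
merge 14/69 + 6/23 → 32/69
merge 6/23 + 19/69 → 37/69
merge 32/69 + 37/69 → 1
L = 14/69 + 32/69 + 37/69 + 1 = 152/69 ≈ 2.203 bits/symbol.

2.203 bits/symbol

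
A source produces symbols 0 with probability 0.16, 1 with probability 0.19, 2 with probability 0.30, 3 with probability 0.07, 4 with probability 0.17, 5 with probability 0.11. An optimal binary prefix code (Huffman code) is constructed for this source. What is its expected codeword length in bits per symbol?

2.51 bits/symbol

Repeatedly combine the two least-probable nodes; the expected code length is the sum of the merged weights.
merge 7/100 + 11/100 → 9/50
merge 4/25 + 17/100 → 33/100
merge 9/50 + 19/100 → 37/100
merge 3/10 + 33/100 → 63/100
merge 37/100 + 63/100 → 1
L = 9/50 + 33/100 + 37/100 + 63/100 + 1 = 251/100 = 2.51 bits/symbol.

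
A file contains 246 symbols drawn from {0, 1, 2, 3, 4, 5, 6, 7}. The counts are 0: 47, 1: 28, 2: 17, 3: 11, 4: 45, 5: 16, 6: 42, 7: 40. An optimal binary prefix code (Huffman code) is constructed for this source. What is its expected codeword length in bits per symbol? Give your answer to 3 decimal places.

2.915 bits/symbol

Probabilities are the counts divided by 246.
Repeatedly combine the two least-probable nodes; the expected code length is the sum of the merged weights.
merge 11/246 + 8/123 → 9/82
merge 17/246 + 9/82 → 22/123
merge 14/123 + 20/123 → 34/123
merge 7/41 + 22/123 → 43/123
merge 15/82 + 47/246 → 46/123
merge 34/123 + 43/123 → 77/123
merge 46/123 + 77/123 → 1
L = 9/82 + 22/123 + 34/123 + 43/123 + 46/123 + 77/123 + 1 = 239/82 ≈ 2.915 bits/symbol.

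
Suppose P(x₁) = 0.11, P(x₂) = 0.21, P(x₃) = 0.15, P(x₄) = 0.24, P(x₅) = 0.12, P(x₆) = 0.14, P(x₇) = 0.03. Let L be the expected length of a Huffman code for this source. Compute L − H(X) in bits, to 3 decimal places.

0.046 bits

Entropy H = −Σ p log₂ p ≈ 2.6437 bits.
Huffman merges: 3/100+11/100→7/50; 3/25+7/50→13/50; 7/50+3/20→29/100; 21/100+6/25→9/20; 13/50+29/100→11/20; 9/20+11/20→1. L = 269/100 ≈ 2.6900.
L − H = 2.6900 − 2.6437 = 0.046 bits.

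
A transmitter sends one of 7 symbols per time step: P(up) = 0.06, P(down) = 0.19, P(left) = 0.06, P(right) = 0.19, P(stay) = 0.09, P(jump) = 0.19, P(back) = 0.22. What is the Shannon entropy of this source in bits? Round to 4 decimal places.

2.6460 bits

H = −Σ pᵢ log₂ pᵢ.
−0.06·log₂(0.06) = 0.2435
−0.19·log₂(0.19) = 0.4552
−0.06·log₂(0.06) = 0.2435
−0.19·log₂(0.19) = 0.4552
−0.09·log₂(0.09) = 0.3127
−0.19·log₂(0.19) = 0.4552
−0.22·log₂(0.22) = 0.4806
Sum ≈ 2.6460 → 2.6460 bits.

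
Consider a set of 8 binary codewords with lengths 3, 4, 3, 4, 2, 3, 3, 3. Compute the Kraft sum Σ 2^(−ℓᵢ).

1

With common denominator 2^4 = 16: Σ 2^(−ℓᵢ) = 2/16 + 1/16 + 2/16 + 1/16 + 4/16 + 2/16 + 2/16 + 2/16 = 16/16 = 1.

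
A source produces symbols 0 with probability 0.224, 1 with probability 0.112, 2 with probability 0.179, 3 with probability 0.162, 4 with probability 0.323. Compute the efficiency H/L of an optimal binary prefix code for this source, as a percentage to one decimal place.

Entropy H = −Σ p log₂ p ≈ 2.2335 bits.
Huffman merges: 14/125+81/500→137/500; 179/1000+28/125→403/1000; 137/500+323/1000→597/1000; 403/1000+597/1000→1. L = 1137/500 ≈ 2.2740.
Efficiency = H/L = 2.2335/2.2740 = 98.2%.

98.2%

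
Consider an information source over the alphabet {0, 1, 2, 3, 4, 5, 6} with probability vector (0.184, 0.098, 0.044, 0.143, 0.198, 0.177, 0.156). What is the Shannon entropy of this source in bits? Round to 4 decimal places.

2.7002 bits

H = −Σ pᵢ log₂ pᵢ.
−0.184·log₂(0.184) = 0.4494
−0.098·log₂(0.098) = 0.3284
−0.044·log₂(0.044) = 0.1983
−0.143·log₂(0.143) = 0.4012
−0.198·log₂(0.198) = 0.4626
−0.177·log₂(0.177) = 0.4422
−0.156·log₂(0.156) = 0.4181
Sum ≈ 2.7002 → 2.7002 bits.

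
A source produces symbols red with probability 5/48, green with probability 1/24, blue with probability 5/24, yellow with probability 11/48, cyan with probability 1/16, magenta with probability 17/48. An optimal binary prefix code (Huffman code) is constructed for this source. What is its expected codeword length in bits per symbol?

2.3125 bits/symbol

Repeatedly combine the two least-probable nodes; the expected code length is the sum of the merged weights.
merge 1/24 + 1/16 → 5/48
merge 5/48 + 5/48 → 5/24
merge 5/24 + 5/24 → 5/12
merge 11/48 + 17/48 → 7/12
merge 5/12 + 7/12 → 1
L = 5/48 + 5/24 + 5/12 + 7/12 + 1 = 37/16 = 2.3125 bits/symbol.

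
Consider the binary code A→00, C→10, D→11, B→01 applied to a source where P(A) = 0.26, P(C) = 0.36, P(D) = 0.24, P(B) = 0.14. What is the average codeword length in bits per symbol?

L̄ = Σ pᵢ·ℓᵢ = 0.26·2 + 0.36·2 + 0.24·2 + 0.14·2 = 2 bits/symbol.

2 bits/symbol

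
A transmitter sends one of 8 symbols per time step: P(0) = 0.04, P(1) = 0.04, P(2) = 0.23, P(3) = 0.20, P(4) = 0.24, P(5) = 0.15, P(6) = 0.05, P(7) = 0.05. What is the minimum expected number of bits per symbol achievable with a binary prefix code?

2.69 bits/symbol

Repeatedly combine the two least-probable nodes; the expected code length is the sum of the merged weights.
merge 1/25 + 1/25 → 2/25
merge 1/20 + 1/20 → 1/10
merge 2/25 + 1/10 → 9/50
merge 3/20 + 9/50 → 33/100
merge 1/5 + 23/100 → 43/100
merge 6/25 + 33/100 → 57/100
merge 43/100 + 57/100 → 1
L = 2/25 + 1/10 + 9/50 + 33/100 + 43/100 + 57/100 + 1 = 269/100 = 2.69 bits/symbol.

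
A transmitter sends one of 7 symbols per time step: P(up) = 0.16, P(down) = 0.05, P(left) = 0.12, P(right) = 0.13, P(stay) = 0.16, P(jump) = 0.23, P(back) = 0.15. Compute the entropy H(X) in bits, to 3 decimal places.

H = −Σ pᵢ log₂ pᵢ.
−0.16·log₂(0.16) = 0.4230
−0.05·log₂(0.05) = 0.2161
−0.12·log₂(0.12) = 0.3671
−0.13·log₂(0.13) = 0.3826
−0.16·log₂(0.16) = 0.4230
−0.23·log₂(0.23) = 0.4877
−0.15·log₂(0.15) = 0.4105
Sum ≈ 2.7101 → 2.710 bits.

2.710 bits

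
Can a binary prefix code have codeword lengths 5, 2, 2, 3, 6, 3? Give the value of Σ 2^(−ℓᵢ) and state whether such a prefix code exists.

With common denominator 2^6 = 64: Σ 2^(−ℓᵢ) = 2/64 + 16/64 + 16/64 + 8/64 + 1/64 + 8/64 = 51/64 = 0.796875.
Kraft's inequality requires Σ ≤ 1; here Σ = 0.796875 ≤ 1, so such a prefix code exists.

0.796875; yes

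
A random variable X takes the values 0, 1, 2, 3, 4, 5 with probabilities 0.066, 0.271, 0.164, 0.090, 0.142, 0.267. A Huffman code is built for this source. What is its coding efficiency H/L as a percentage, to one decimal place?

98.5%

Entropy H = −Σ p log₂ p ≈ 2.4182 bits.
Huffman merges: 33/500+9/100→39/250; 71/500+39/250→149/500; 41/250+267/1000→431/1000; 271/1000+149/500→569/1000; 431/1000+569/1000→1. L = 1227/500 ≈ 2.4540.
Efficiency = H/L = 2.4182/2.4540 = 98.5%.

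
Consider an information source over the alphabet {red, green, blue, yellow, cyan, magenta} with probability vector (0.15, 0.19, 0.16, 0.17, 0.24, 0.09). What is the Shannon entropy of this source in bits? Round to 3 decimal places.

H = −Σ pᵢ log₂ pᵢ.
−0.15·log₂(0.15) = 0.4105
−0.19·log₂(0.19) = 0.4552
−0.16·log₂(0.16) = 0.4230
−0.17·log₂(0.17) = 0.4346
−0.24·log₂(0.24) = 0.4941
−0.09·log₂(0.09) = 0.3127
Sum ≈ 2.5302 → 2.530 bits.

2.530 bits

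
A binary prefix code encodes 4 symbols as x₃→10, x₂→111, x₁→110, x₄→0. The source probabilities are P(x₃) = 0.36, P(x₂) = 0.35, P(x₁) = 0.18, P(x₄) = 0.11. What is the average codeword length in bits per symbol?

L̄ = Σ pᵢ·ℓᵢ = 0.36·2 + 0.35·3 + 0.18·3 + 0.11·1 = 2.42 bits/symbol.

2.42 bits/symbol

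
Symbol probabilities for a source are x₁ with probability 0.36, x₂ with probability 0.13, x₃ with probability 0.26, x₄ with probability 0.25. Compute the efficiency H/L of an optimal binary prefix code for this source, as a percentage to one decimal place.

95.9%

Entropy H = −Σ p log₂ p ≈ 1.9185 bits.
Huffman merges: 13/100+1/4→19/50; 13/50+9/25→31/50; 19/50+31/50→1. L = 2 ≈ 2.0000.
Efficiency = H/L = 1.9185/2.0000 = 95.9%.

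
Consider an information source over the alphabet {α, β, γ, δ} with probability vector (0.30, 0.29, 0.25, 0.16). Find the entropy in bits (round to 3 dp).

1.962 bits

H = −Σ pᵢ log₂ pᵢ.
−0.30·log₂(0.30) = 0.5211
−0.29·log₂(0.29) = 0.5179
−0.25·log₂(0.25) = 0.5000
−0.16·log₂(0.16) = 0.4230
Sum ≈ 1.9620 → 1.962 bits.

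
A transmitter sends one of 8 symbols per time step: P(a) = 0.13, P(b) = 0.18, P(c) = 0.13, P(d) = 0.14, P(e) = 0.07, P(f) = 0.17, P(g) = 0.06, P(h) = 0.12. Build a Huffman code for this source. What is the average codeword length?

2.95 bits/symbol

Repeatedly combine the two least-probable nodes; the expected code length is the sum of the merged weights.
merge 3/50 + 7/100 → 13/100
merge 3/25 + 13/100 → 1/4
merge 13/100 + 13/100 → 13/50
merge 7/50 + 17/100 → 31/100
merge 9/50 + 1/4 → 43/100
merge 13/50 + 31/100 → 57/100
merge 43/100 + 57/100 → 1
L = 13/100 + 1/4 + 13/50 + 31/100 + 43/100 + 57/100 + 1 = 59/20 = 2.95 bits/symbol.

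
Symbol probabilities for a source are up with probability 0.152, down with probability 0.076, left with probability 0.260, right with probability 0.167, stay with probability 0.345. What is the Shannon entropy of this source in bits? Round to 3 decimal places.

H = −Σ pᵢ log₂ pᵢ.
−0.152·log₂(0.152) = 0.4131
−0.076·log₂(0.076) = 0.2826
−0.260·log₂(0.260) = 0.5053
−0.167·log₂(0.167) = 0.4312
−0.345·log₂(0.345) = 0.5297
Sum ≈ 2.1619 → 2.162 bits.

2.162 bits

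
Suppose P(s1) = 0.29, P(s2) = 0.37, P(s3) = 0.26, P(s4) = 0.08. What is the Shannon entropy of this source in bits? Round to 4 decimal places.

H = −Σ pᵢ log₂ pᵢ.
−0.29·log₂(0.29) = 0.5179
−0.37·log₂(0.37) = 0.5307
−0.26·log₂(0.26) = 0.5053
−0.08·log₂(0.08) = 0.2915
Sum ≈ 1.8454 → 1.8454 bits.

1.8454 bits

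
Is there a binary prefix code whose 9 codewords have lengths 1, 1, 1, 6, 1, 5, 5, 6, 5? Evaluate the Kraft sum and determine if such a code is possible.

With common denominator 2^6 = 64: Σ 2^(−ℓᵢ) = 32/64 + 32/64 + 32/64 + 1/64 + 32/64 + 2/64 + 2/64 + 1/64 + 2/64 = 136/64 = 2.125.
Kraft's inequality requires Σ ≤ 1; here Σ = 2.125 > 1, so no such prefix code exists.

2.125; no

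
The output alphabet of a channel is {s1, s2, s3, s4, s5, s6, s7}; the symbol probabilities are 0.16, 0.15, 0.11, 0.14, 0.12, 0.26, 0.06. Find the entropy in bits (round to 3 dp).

2.697 bits

H = −Σ pᵢ log₂ pᵢ.
−0.16·log₂(0.16) = 0.4230
−0.15·log₂(0.15) = 0.4105
−0.11·log₂(0.11) = 0.3503
−0.14·log₂(0.14) = 0.3971
−0.12·log₂(0.12) = 0.3671
−0.26·log₂(0.26) = 0.5053
−0.06·log₂(0.06) = 0.2435
Sum ≈ 2.6968 → 2.697 bits.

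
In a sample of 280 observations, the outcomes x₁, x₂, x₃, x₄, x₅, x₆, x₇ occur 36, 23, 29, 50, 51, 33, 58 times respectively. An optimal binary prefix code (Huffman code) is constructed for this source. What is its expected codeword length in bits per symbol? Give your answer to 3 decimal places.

Probabilities are the counts divided by 280.
Repeatedly combine the two least-probable nodes; the expected code length is the sum of the merged weights.
merge 23/280 + 29/280 → 13/70
merge 33/280 + 9/70 → 69/280
merge 5/28 + 51/280 → 101/280
merge 13/70 + 29/140 → 11/28
merge 69/280 + 101/280 → 17/28
merge 11/28 + 17/28 → 1
L = 13/70 + 69/280 + 101/280 + 11/28 + 17/28 + 1 = 391/140 ≈ 2.793 bits/symbol.

2.793 bits/symbol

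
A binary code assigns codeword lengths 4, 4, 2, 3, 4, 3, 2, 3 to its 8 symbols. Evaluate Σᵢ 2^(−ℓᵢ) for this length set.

1.0625

With common denominator 2^4 = 16: Σ 2^(−ℓᵢ) = 1/16 + 1/16 + 4/16 + 2/16 + 1/16 + 2/16 + 4/16 + 2/16 = 17/16 = 1.0625.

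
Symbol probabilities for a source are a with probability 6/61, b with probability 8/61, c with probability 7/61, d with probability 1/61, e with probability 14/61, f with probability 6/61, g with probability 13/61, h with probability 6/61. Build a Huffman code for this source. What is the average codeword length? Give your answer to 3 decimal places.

Repeatedly combine the two least-probable nodes; the expected code length is the sum of the merged weights.
merge 1/61 + 6/61 → 7/61
merge 6/61 + 6/61 → 12/61
merge 7/61 + 7/61 → 14/61
merge 8/61 + 12/61 → 20/61
merge 13/61 + 14/61 → 27/61
merge 14/61 + 20/61 → 34/61
merge 27/61 + 34/61 → 1
L = 7/61 + 12/61 + 14/61 + 20/61 + 27/61 + 34/61 + 1 = 175/61 ≈ 2.869 bits/symbol.

2.869 bits/symbol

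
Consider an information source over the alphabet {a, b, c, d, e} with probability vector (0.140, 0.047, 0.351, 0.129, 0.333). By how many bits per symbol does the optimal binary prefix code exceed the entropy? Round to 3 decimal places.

0.097 bits

Entropy H = −Σ p log₂ p ≈ 2.0440 bits.
Huffman merges: 47/1000+129/1000→22/125; 7/50+22/125→79/250; 79/250+333/1000→649/1000; 351/1000+649/1000→1. L = 2141/1000 ≈ 2.1410.
L − H = 2.1410 − 2.0440 = 0.097 bits.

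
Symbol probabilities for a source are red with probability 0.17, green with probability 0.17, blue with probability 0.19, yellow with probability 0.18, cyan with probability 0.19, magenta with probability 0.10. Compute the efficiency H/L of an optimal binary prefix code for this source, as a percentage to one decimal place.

Entropy H = −Σ p log₂ p ≈ 2.5571 bits.
Huffman merges: 1/10+17/100→27/100; 17/100+9/50→7/20; 19/100+19/100→19/50; 27/100+7/20→31/50; 19/50+31/50→1. L = 131/50 ≈ 2.6200.
Efficiency = H/L = 2.5571/2.6200 = 97.6%.

97.6%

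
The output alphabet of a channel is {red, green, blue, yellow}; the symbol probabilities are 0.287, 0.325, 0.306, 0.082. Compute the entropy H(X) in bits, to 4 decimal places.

1.8625 bits

H = −Σ pᵢ log₂ pᵢ.
−0.287·log₂(0.287) = 0.5169
−0.325·log₂(0.325) = 0.5270
−0.306·log₂(0.306) = 0.5228
−0.082·log₂(0.082) = 0.2959
Sum ≈ 1.8625 → 1.8625 bits.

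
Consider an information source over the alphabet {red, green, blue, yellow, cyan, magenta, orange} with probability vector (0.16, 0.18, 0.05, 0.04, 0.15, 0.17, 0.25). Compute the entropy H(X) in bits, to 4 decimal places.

2.6153 bits

H = −Σ pᵢ log₂ pᵢ.
−0.16·log₂(0.16) = 0.4230
−0.18·log₂(0.18) = 0.4453
−0.05·log₂(0.05) = 0.2161
−0.04·log₂(0.04) = 0.1858
−0.15·log₂(0.15) = 0.4105
−0.17·log₂(0.17) = 0.4346
−0.25·log₂(0.25) = 0.5000
Sum ≈ 2.6153 → 2.6153 bits.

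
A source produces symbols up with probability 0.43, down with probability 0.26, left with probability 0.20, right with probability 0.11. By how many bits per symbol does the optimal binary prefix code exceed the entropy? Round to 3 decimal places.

0.036 bits

Entropy H = −Σ p log₂ p ≈ 1.8435 bits.
Huffman merges: 11/100+1/5→31/100; 13/50+31/100→57/100; 43/100+57/100→1. L = 47/25 ≈ 1.8800.
L − H = 1.8800 − 1.8435 = 0.036 bits.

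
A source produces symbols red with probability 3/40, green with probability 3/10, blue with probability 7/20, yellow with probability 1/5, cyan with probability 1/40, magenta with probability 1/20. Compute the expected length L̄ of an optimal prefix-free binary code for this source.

2.225 bits/symbol

Repeatedly combine the two least-probable nodes; the expected code length is the sum of the merged weights.
merge 1/40 + 1/20 → 3/40
merge 3/40 + 3/40 → 3/20
merge 3/20 + 1/5 → 7/20
merge 3/10 + 7/20 → 13/20
merge 7/20 + 13/20 → 1
L = 3/40 + 3/20 + 7/20 + 13/20 + 1 = 89/40 = 2.225 bits/symbol.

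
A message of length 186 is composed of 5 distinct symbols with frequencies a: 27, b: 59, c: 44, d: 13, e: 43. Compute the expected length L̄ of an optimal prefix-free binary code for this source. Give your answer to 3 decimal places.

Probabilities are the counts divided by 186.
Repeatedly combine the two least-probable nodes; the expected code length is the sum of the merged weights.
merge 13/186 + 9/62 → 20/93
merge 20/93 + 43/186 → 83/186
merge 22/93 + 59/186 → 103/186
merge 83/186 + 103/186 → 1
L = 20/93 + 83/186 + 103/186 + 1 = 206/93 ≈ 2.215 bits/symbol.

2.215 bits/symbol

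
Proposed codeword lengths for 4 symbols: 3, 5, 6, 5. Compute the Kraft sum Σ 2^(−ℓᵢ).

0.203125

With common denominator 2^6 = 64: Σ 2^(−ℓᵢ) = 8/64 + 2/64 + 1/64 + 2/64 = 13/64 = 0.203125.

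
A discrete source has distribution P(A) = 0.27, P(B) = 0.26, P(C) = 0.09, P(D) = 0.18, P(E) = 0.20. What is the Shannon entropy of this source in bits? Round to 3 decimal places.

H = −Σ pᵢ log₂ pᵢ.
−0.27·log₂(0.27) = 0.5100
−0.26·log₂(0.26) = 0.5053
−0.09·log₂(0.09) = 0.3127
−0.18·log₂(0.18) = 0.4453
−0.20·log₂(0.20) = 0.4644
Sum ≈ 2.2377 → 2.238 bits.

2.238 bits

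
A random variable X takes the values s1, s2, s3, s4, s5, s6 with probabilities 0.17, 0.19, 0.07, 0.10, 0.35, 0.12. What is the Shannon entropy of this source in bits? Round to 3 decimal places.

2.388 bits

H = −Σ pᵢ log₂ pᵢ.
−0.17·log₂(0.17) = 0.4346
−0.19·log₂(0.19) = 0.4552
−0.07·log₂(0.07) = 0.2686
−0.10·log₂(0.10) = 0.3322
−0.35·log₂(0.35) = 0.5301
−0.12·log₂(0.12) = 0.3671
Sum ≈ 2.3877 → 2.388 bits.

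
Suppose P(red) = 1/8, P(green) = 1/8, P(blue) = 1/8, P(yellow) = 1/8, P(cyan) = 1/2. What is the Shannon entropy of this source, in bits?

Each probability is a power of 1/2, so log₂(1/p) is an integer.
H = Σ p·log₂(1/p) = 1/8·3 + 1/8·3 + 1/8·3 + 1/8·3 + 1/2·1 = 2 bits.

2 bits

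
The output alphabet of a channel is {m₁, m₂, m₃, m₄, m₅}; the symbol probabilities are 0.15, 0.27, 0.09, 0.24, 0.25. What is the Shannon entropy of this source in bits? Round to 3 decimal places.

2.227 bits

H = −Σ pᵢ log₂ pᵢ.
−0.15·log₂(0.15) = 0.4105
−0.27·log₂(0.27) = 0.5100
−0.09·log₂(0.09) = 0.3127
−0.24·log₂(0.24) = 0.4941
−0.25·log₂(0.25) = 0.5000
Sum ≈ 2.2274 → 2.227 bits.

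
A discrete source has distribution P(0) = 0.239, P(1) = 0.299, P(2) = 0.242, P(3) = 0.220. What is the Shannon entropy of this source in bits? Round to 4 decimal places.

H = −Σ pᵢ log₂ pᵢ.
−0.239·log₂(0.239) = 0.4935
−0.299·log₂(0.299) = 0.5208
−0.242·log₂(0.242) = 0.4954
−0.220·log₂(0.220) = 0.4806
Sum ≈ 1.9902 → 1.9902 bits.

1.9902 bits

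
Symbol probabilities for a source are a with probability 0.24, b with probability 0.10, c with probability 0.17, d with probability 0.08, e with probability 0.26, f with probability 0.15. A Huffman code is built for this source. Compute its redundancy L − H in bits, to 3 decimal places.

Entropy H = −Σ p log₂ p ≈ 2.4683 bits.
Huffman merges: 2/25+1/10→9/50; 3/20+17/100→8/25; 9/50+6/25→21/50; 13/50+8/25→29/50; 21/50+29/50→1. L = 5/2 ≈ 2.5000.
L − H = 2.5000 − 2.4683 = 0.032 bits.

0.032 bits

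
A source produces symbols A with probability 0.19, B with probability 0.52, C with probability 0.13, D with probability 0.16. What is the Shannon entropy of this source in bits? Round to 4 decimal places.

H = −Σ pᵢ log₂ pᵢ.
−0.19·log₂(0.19) = 0.4552
−0.52·log₂(0.52) = 0.4906
−0.13·log₂(0.13) = 0.3826
−0.16·log₂(0.16) = 0.4230
Sum ≈ 1.7515 → 1.7515 bits.

1.7515 bits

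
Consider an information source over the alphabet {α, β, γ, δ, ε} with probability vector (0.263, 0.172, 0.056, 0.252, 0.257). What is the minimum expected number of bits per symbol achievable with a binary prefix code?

2.228 bits/symbol

Repeatedly combine the two least-probable nodes; the expected code length is the sum of the merged weights.
merge 7/125 + 43/250 → 57/250
merge 57/250 + 63/250 → 12/25
merge 257/1000 + 263/1000 → 13/25
merge 12/25 + 13/25 → 1
L = 57/250 + 12/25 + 13/25 + 1 = 557/250 = 2.228 bits/symbol.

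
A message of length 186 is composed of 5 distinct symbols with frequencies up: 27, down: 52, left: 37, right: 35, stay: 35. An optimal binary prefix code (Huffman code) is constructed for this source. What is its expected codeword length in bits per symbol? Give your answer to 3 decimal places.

2.333 bits/symbol

Probabilities are the counts divided by 186.
Repeatedly combine the two least-probable nodes; the expected code length is the sum of the merged weights.
merge 9/62 + 35/186 → 1/3
merge 35/186 + 37/186 → 12/31
merge 26/93 + 1/3 → 19/31
merge 12/31 + 19/31 → 1
L = 1/3 + 12/31 + 19/31 + 1 = 7/3 ≈ 2.333 bits/symbol.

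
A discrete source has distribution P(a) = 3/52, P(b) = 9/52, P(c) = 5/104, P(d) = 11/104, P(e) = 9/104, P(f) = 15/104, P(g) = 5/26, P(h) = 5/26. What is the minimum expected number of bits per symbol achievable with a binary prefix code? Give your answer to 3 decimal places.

2.913 bits/symbol

Repeatedly combine the two least-probable nodes; the expected code length is the sum of the merged weights.
merge 5/104 + 3/52 → 11/104
merge 9/104 + 11/104 → 5/26
merge 11/104 + 15/104 → 1/4
merge 9/52 + 5/26 → 19/52
merge 5/26 + 5/26 → 5/13
merge 1/4 + 19/52 → 8/13
merge 5/13 + 8/13 → 1
L = 11/104 + 5/26 + 1/4 + 19/52 + 5/13 + 8/13 + 1 = 303/104 ≈ 2.913 bits/symbol.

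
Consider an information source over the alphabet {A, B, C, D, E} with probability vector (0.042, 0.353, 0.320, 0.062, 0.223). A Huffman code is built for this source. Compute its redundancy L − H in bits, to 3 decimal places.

0.098 bits

Entropy H = −Σ p log₂ p ≈ 1.9799 bits.
Huffman merges: 21/500+31/500→13/125; 13/125+223/1000→327/1000; 8/25+327/1000→647/1000; 353/1000+647/1000→1. L = 1039/500 ≈ 2.0780.
L − H = 2.0780 − 1.9799 = 0.098 bits.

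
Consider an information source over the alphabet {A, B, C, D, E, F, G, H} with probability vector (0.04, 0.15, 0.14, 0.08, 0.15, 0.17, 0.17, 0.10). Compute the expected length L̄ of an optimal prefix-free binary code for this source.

2.95 bits/symbol

Repeatedly combine the two least-probable nodes; the expected code length is the sum of the merged weights.
merge 1/25 + 2/25 → 3/25
merge 1/10 + 3/25 → 11/50
merge 7/50 + 3/20 → 29/100
merge 3/20 + 17/100 → 8/25
merge 17/100 + 11/50 → 39/100
merge 29/100 + 8/25 → 61/100
merge 39/100 + 61/100 → 1
L = 3/25 + 11/50 + 29/100 + 8/25 + 39/100 + 61/100 + 1 = 59/20 = 2.95 bits/symbol.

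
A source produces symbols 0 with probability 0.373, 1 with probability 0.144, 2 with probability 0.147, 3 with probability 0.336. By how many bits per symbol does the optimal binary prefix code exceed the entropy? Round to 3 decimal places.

0.049 bits

Entropy H = −Σ p log₂ p ≈ 1.8686 bits.
Huffman merges: 18/125+147/1000→291/1000; 291/1000+42/125→627/1000; 373/1000+627/1000→1. L = 959/500 ≈ 1.9180.
L − H = 1.9180 − 1.8686 = 0.049 bits.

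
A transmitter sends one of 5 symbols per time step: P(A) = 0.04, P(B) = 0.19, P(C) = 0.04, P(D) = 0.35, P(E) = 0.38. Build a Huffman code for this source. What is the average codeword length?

Repeatedly combine the two least-probable nodes; the expected code length is the sum of the merged weights.
merge 1/25 + 1/25 → 2/25
merge 2/25 + 19/100 → 27/100
merge 27/100 + 7/20 → 31/50
merge 19/50 + 31/50 → 1
L = 2/25 + 27/100 + 31/50 + 1 = 197/100 = 1.97 bits/symbol.

1.97 bits/symbol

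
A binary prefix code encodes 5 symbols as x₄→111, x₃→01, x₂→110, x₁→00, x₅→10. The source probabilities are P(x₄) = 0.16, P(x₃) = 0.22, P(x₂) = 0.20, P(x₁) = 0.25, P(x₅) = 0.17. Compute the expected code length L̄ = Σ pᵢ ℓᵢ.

2.36 bits/symbol

L̄ = Σ pᵢ·ℓᵢ = 0.16·3 + 0.22·2 + 0.20·3 + 0.25·2 + 0.17·2 = 2.36 bits/symbol.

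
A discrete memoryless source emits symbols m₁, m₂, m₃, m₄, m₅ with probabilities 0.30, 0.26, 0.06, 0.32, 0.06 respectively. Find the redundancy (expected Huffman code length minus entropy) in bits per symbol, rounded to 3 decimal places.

0.081 bits

Entropy H = −Σ p log₂ p ≈ 2.0395 bits.
Huffman merges: 3/50+3/50→3/25; 3/25+13/50→19/50; 3/10+8/25→31/50; 19/50+31/50→1. L = 53/25 ≈ 2.1200.
L − H = 2.1200 − 2.0395 = 0.081 bits.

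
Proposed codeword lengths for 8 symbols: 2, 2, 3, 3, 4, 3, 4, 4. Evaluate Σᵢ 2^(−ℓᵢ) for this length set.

With common denominator 2^4 = 16: Σ 2^(−ℓᵢ) = 4/16 + 4/16 + 2/16 + 2/16 + 1/16 + 2/16 + 1/16 + 1/16 = 17/16 = 1.0625.

1.0625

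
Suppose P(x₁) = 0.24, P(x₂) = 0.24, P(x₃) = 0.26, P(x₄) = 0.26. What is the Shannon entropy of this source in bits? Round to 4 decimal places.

1.9988 bits

H = −Σ pᵢ log₂ pᵢ.
−0.24·log₂(0.24) = 0.4941
−0.24·log₂(0.24) = 0.4941
−0.26·log₂(0.26) = 0.5053
−0.26·log₂(0.26) = 0.5053
Sum ≈ 1.9988 → 1.9988 bits.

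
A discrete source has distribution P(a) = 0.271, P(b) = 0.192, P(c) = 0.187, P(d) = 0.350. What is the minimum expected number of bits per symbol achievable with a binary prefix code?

2 bits/symbol

Repeatedly combine the two least-probable nodes; the expected code length is the sum of the merged weights.
merge 187/1000 + 24/125 → 379/1000
merge 271/1000 + 7/20 → 621/1000
merge 379/1000 + 621/1000 → 1
L = 379/1000 + 621/1000 + 1 = 2 bits/symbol.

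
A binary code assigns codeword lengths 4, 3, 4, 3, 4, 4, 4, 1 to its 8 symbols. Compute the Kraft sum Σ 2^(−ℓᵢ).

With common denominator 2^4 = 16: Σ 2^(−ℓᵢ) = 1/16 + 2/16 + 1/16 + 2/16 + 1/16 + 1/16 + 1/16 + 8/16 = 17/16 = 1.0625.

1.0625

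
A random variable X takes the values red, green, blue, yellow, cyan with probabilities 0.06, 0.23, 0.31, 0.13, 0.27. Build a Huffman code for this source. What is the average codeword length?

2.19 bits/symbol

Repeatedly combine the two least-probable nodes; the expected code length is the sum of the merged weights.
merge 3/50 + 13/100 → 19/100
merge 19/100 + 23/100 → 21/50
merge 27/100 + 31/100 → 29/50
merge 21/50 + 29/50 → 1
L = 19/100 + 21/50 + 29/50 + 1 = 219/100 = 2.19 bits/symbol.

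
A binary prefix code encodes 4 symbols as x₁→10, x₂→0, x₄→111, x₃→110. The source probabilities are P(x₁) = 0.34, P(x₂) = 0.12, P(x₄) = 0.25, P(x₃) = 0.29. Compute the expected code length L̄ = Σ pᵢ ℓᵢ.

L̄ = Σ pᵢ·ℓᵢ = 0.34·2 + 0.12·1 + 0.25·3 + 0.29·3 = 2.42 bits/symbol.

2.42 bits/symbol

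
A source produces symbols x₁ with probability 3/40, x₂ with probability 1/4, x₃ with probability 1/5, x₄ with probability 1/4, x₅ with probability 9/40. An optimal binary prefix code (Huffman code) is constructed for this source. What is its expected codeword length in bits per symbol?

2.275 bits/symbol

Repeatedly combine the two least-probable nodes; the expected code length is the sum of the merged weights.
merge 3/40 + 1/5 → 11/40
merge 9/40 + 1/4 → 19/40
merge 1/4 + 11/40 → 21/40
merge 19/40 + 21/40 → 1
L = 11/40 + 19/40 + 21/40 + 1 = 91/40 = 2.275 bits/symbol.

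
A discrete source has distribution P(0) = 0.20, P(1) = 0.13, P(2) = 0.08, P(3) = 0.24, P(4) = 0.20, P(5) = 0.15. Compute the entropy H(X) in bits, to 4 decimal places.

2.5076 bits

H = −Σ pᵢ log₂ pᵢ.
−0.20·log₂(0.20) = 0.4644
−0.13·log₂(0.13) = 0.3826
−0.08·log₂(0.08) = 0.2915
−0.24·log₂(0.24) = 0.4941
−0.20·log₂(0.20) = 0.4644
−0.15·log₂(0.15) = 0.4105
Sum ≈ 2.5076 → 2.5076 bits.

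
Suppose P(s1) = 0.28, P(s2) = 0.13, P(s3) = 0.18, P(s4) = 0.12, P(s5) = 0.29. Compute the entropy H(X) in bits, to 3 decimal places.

H = −Σ pᵢ log₂ pᵢ.
−0.28·log₂(0.28) = 0.5142
−0.13·log₂(0.13) = 0.3826
−0.18·log₂(0.18) = 0.4453
−0.12·log₂(0.12) = 0.3671
−0.29·log₂(0.29) = 0.5179
Sum ≈ 2.2271 → 2.227 bits.

2.227 bits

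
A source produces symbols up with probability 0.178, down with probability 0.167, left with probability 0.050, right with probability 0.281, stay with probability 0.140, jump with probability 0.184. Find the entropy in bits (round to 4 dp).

2.4516 bits

H = −Σ pᵢ log₂ pᵢ.
−0.178·log₂(0.178) = 0.4432
−0.167·log₂(0.167) = 0.4312
−0.050·log₂(0.050) = 0.2161
−0.281·log₂(0.281) = 0.5146
−0.140·log₂(0.140) = 0.3971
−0.184·log₂(0.184) = 0.4494
Sum ≈ 2.4516 → 2.4516 bits.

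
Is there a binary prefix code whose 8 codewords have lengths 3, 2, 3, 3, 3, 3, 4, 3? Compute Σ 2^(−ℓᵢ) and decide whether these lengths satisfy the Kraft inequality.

With common denominator 2^4 = 16: Σ 2^(−ℓᵢ) = 2/16 + 4/16 + 2/16 + 2/16 + 2/16 + 2/16 + 1/16 + 2/16 = 17/16 = 1.0625.
Kraft's inequality requires Σ ≤ 1; here Σ = 1.0625 > 1, so no such prefix code exists.

1.0625; no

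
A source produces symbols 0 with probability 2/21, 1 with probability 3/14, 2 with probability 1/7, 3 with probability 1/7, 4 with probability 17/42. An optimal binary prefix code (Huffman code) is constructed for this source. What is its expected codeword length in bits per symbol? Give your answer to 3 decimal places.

Repeatedly combine the two least-probable nodes; the expected code length is the sum of the merged weights.
merge 2/21 + 1/7 → 5/21
merge 1/7 + 3/14 → 5/14
merge 5/21 + 5/14 → 25/42
merge 17/42 + 25/42 → 1
L = 5/21 + 5/14 + 25/42 + 1 = 46/21 ≈ 2.190 bits/symbol.

2.190 bits/symbol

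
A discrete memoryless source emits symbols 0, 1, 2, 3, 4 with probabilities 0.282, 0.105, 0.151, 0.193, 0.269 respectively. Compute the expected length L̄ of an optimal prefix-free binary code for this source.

2.256 bits/symbol

Repeatedly combine the two least-probable nodes; the expected code length is the sum of the merged weights.
merge 21/200 + 151/1000 → 32/125
merge 193/1000 + 32/125 → 449/1000
merge 269/1000 + 141/500 → 551/1000
merge 449/1000 + 551/1000 → 1
L = 32/125 + 449/1000 + 551/1000 + 1 = 282/125 = 2.256 bits/symbol.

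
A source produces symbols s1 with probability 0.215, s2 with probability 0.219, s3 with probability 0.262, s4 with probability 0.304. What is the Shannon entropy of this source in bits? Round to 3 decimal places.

H = −Σ pᵢ log₂ pᵢ.
−0.215·log₂(0.215) = 0.4768
−0.219·log₂(0.219) = 0.4798
−0.262·log₂(0.262) = 0.5063
−0.304·log₂(0.304) = 0.5222
Sum ≈ 1.9851 → 1.985 bits.

1.985 bits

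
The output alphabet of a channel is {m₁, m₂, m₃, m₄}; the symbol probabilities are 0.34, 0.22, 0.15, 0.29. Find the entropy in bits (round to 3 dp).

1.938 bits

H = −Σ pᵢ log₂ pᵢ.
−0.34·log₂(0.34) = 0.5292
−0.22·log₂(0.22) = 0.4806
−0.15·log₂(0.15) = 0.4105
−0.29·log₂(0.29) = 0.5179
Sum ≈ 1.9382 → 1.938 bits.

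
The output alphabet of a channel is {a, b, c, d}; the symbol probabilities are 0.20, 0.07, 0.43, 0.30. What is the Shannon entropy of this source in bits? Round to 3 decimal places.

H = −Σ pᵢ log₂ pᵢ.
−0.20·log₂(0.20) = 0.4644
−0.07·log₂(0.07) = 0.2686
−0.43·log₂(0.43) = 0.5236
−0.30·log₂(0.30) = 0.5211
Sum ≈ 1.7776 → 1.778 bits.

1.778 bits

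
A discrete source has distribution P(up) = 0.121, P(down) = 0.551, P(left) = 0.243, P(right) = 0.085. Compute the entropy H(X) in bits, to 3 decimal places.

H = −Σ pᵢ log₂ pᵢ.
−0.121·log₂(0.121) = 0.3687
−0.551·log₂(0.551) = 0.4738
−0.243·log₂(0.243) = 0.4960
−0.085·log₂(0.085) = 0.3023
Sum ≈ 1.6407 → 1.641 bits.

1.641 bits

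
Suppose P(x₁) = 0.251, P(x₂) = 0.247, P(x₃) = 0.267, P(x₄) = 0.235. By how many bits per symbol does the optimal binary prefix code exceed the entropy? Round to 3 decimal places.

0.002 bits

Entropy H = −Σ p log₂ p ≈ 1.9985 bits.
Huffman merges: 47/200+247/1000→241/500; 251/1000+267/1000→259/500; 241/500+259/500→1. L = 2 ≈ 2.0000.
L − H = 2.0000 − 1.9985 = 0.002 bits.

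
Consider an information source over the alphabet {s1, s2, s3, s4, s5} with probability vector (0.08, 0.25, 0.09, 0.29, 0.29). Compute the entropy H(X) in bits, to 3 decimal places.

2.140 bits

H = −Σ pᵢ log₂ pᵢ.
−0.08·log₂(0.08) = 0.2915
−0.25·log₂(0.25) = 0.5000
−0.09·log₂(0.09) = 0.3127
−0.29·log₂(0.29) = 0.5179
−0.29·log₂(0.29) = 0.5179
Sum ≈ 2.1400 → 2.140 bits.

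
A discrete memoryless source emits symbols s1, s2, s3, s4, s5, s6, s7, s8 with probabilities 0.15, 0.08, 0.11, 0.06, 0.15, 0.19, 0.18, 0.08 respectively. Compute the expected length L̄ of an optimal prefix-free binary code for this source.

2.95 bits/symbol

Repeatedly combine the two least-probable nodes; the expected code length is the sum of the merged weights.
merge 3/50 + 2/25 → 7/50
merge 2/25 + 11/100 → 19/100
merge 7/50 + 3/20 → 29/100
merge 3/20 + 9/50 → 33/100
merge 19/100 + 19/100 → 19/50
merge 29/100 + 33/100 → 31/50
merge 19/50 + 31/50 → 1
L = 7/50 + 19/100 + 29/100 + 33/100 + 19/50 + 31/50 + 1 = 59/20 = 2.95 bits/symbol.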